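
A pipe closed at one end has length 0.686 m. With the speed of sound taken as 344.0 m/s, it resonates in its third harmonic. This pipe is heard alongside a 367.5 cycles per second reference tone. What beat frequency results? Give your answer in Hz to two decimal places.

8.59 Hz

Closed pipe (odd harmonics): f_n = n·v/(4L) = 3·344.0/(4·0.686) = 376.0933 Hz.
f_beat = |376.0933 − 367.5| = 8.59 Hz.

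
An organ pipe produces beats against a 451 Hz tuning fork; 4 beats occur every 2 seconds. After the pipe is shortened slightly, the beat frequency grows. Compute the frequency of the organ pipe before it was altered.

Beat frequency = 4/2 = 2 Hz.
|f − 451| = 2, so the organ pipe was at either 449 Hz or 453 Hz.
A shorter pipe has a higher fundamental; the adjustment raises the organ pipe's frequency.
The beat rate rose, so the adjustment moved the organ pipe further from 451 Hz — it was already above the reference.

453 Hz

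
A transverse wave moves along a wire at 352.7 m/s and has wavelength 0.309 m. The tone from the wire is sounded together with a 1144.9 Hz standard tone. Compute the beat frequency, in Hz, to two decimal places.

3.48 Hz

Source frequency f = v/λ = 352.7/0.309 = 1141.4239 Hz.
f_beat = |1141.4239 − 1144.9| = 3.48 Hz.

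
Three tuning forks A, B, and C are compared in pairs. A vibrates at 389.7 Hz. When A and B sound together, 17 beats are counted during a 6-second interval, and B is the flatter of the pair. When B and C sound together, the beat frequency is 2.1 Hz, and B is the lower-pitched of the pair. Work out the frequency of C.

A–B: Beat frequency = 17/6 = 2.8333 Hz.
B is below A, so f_B = 389.7 − 2.8333 = 386.8667 Hz.
C is above B, so f_C = 386.8667 + 2.1 = 388.9667 Hz.

388.9667 Hz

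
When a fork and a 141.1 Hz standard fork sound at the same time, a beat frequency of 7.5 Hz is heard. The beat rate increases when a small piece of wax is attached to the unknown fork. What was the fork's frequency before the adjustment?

|f − 141.1| = 7.5, so the fork was at either 133.6 Hz or 148.6 Hz.
Loading a fork with wax lowers its frequency; the adjustment lowers the fork's frequency.
The beat rate rose, so the adjustment moved the fork further from 141.1 Hz — it was already below the reference.

133.6 Hz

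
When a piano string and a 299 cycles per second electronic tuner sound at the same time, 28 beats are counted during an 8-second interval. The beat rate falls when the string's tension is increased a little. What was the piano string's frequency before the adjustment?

295.5 Hz

Beat frequency = 28/8 = 3.5 Hz.
|f − 299| = 3.5, so the piano string was at either 295.5 Hz or 302.5 Hz.
Higher tension means higher frequency; the adjustment raises the piano string's frequency.
The beat rate fell, so the adjustment moved the piano string toward 299 Hz — it must have started below the reference.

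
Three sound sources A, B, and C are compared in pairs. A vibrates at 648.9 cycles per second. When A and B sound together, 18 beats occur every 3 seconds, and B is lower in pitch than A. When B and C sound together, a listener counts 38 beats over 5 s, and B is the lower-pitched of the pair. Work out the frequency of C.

650.5 Hz

A–B: Beat frequency = 18/3 = 6 Hz.
B is below A, so f_B = 648.9 − 6 = 642.9 Hz.
B–C: Beat frequency = 38/5 = 7.6 Hz.
C is above B, so f_C = 642.9 + 7.6 = 650.5 Hz.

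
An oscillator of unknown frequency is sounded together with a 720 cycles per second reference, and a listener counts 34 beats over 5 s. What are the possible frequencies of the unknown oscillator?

713.2 Hz or 726.8 Hz

Beat frequency = 34/5 = 6.8 Hz.
|f − 720| = 6.8, so f = 720 ± 6.8.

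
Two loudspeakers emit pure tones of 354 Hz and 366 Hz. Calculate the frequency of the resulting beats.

Beats arise from superposition of two nearby frequencies; the beat rate is |f₁ − f₂|.
|354 − 366| = 12 Hz.

12 Hz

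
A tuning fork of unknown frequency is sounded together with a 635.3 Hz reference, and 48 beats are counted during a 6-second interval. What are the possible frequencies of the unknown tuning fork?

Beat frequency = 48/6 = 8 Hz.
|f − 635.3| = 8, so f = 635.3 ± 8.

627.3 Hz or 643.3 Hz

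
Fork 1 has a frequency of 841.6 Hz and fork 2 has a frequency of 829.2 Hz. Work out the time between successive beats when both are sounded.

0.081 s

f_beat = |841.6 − 829.2| = 12.4 Hz.
Beat period T = 1 / f_beat = 1 / 12.4 s.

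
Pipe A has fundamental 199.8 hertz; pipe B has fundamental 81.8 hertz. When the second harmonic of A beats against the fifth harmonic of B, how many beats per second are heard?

Second harmonic of the first: 2·199.8 = 399.6 Hz.
Fifth harmonic of the second: 5·81.8 = 409.0 Hz.
f_beat = |399.6 − 409.0| = 9.4 Hz.

9.4 Hz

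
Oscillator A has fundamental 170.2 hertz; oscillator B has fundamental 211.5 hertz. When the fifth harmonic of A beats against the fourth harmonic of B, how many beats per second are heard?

Fifth harmonic of the first: 5·170.2 = 851.0 Hz.
Fourth harmonic of the second: 4·211.5 = 846.0 Hz.
f_beat = |851.0 − 846.0| = 5.0 Hz.

5.0 Hz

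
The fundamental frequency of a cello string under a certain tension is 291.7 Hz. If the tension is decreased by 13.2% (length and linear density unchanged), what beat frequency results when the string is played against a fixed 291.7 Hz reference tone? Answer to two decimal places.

For a string, f ∝ √T, so the new frequency is 291.7·√0.868 = 271.7667 Hz.
f_beat = |271.7667 − 291.7| = 19.93 Hz.

19.93 Hz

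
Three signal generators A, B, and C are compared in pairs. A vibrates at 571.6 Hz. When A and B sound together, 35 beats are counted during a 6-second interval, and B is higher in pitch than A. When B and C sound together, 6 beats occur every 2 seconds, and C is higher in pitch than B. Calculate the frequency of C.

580.4333 Hz

A–B: Beat frequency = 35/6 = 5.8333 Hz.
B is above A, so f_B = 571.6 + 5.8333 = 577.4333 Hz.
B–C: Beat frequency = 6/2 = 3 Hz.
C is above B, so f_C = 577.4333 + 3 = 580.4333 Hz.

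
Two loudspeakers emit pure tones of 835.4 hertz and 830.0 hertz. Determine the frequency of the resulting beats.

The beat frequency equals the magnitude of the frequency difference.
|835.4 − 830.0| = 5.4 Hz.

5.4 Hz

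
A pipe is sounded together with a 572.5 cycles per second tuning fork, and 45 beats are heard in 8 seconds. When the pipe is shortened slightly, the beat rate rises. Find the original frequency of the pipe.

578.125 Hz

Beat frequency = 45/8 = 5.625 Hz.
|f − 572.5| = 5.625, so the pipe was at either 566.875 Hz or 578.125 Hz.
A shorter pipe has a higher fundamental; the adjustment raises the pipe's frequency.
The beat rate rose, so the adjustment moved the pipe further from 572.5 Hz — it was already above the reference.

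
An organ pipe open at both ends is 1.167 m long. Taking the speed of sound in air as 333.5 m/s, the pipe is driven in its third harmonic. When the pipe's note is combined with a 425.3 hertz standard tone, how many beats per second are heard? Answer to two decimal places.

3.36 Hz

Open pipe: f_n = n·v/(2L) = 3·333.5/(2·1.167) = 428.6632 Hz.
f_beat = |428.6632 − 425.3| = 3.36 Hz.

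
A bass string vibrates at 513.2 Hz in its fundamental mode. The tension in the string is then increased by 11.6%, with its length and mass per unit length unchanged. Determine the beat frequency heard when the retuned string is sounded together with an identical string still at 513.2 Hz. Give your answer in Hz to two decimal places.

28.95 Hz

For a string, f ∝ √T, so the new frequency is 513.2·√1.116 = 542.1491 Hz.
f_beat = |542.1491 − 513.2| = 28.95 Hz.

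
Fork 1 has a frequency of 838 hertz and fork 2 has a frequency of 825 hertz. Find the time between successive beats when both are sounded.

f_beat = |838 − 825| = 13 Hz.
Beat period T = 1 / f_beat = 1 / 13 s.

0.077 s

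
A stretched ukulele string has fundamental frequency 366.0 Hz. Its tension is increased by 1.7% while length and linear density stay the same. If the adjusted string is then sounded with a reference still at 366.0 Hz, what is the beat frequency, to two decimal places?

For a string, f ∝ √T, so the new frequency is 366.0·√1.017 = 369.0979 Hz.
f_beat = |369.0979 − 366.0| = 3.10 Hz.

3.10 Hz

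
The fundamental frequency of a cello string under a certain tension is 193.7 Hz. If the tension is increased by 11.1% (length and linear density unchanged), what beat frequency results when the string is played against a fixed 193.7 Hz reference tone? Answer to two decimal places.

For a string, f ∝ √T, so the new frequency is 193.7·√1.111 = 204.1675 Hz.
f_beat = |204.1675 − 193.7| = 10.47 Hz.

10.47 Hz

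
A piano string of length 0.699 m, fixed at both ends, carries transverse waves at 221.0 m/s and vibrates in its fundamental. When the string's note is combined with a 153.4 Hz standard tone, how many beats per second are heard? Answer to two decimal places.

4.68 Hz

For a string fixed at both ends, f_n = n·v/(2L) = 1·221.0/(2·0.699) = 158.0830 Hz.
f_beat = |158.0830 − 153.4| = 4.68 Hz.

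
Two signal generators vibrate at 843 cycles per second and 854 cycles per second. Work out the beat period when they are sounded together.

0.091 s

f_beat = |843 − 854| = 11 Hz.
Beat period T = 1 / f_beat = 1 / 11 s.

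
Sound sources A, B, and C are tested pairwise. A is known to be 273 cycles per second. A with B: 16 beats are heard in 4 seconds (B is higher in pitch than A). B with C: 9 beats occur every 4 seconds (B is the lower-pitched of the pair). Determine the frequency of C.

279.25 Hz

A–B: Beat frequency = 16/4 = 4 Hz.
B is above A, so f_B = 273 + 4 = 277 Hz.
B–C: Beat frequency = 9/4 = 2.25 Hz.
C is above B, so f_C = 277 + 2.25 = 279.25 Hz.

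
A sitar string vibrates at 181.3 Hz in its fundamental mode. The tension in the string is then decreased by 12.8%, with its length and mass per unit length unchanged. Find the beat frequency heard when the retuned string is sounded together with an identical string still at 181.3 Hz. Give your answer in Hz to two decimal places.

12.00 Hz

For a string, f ∝ √T, so the new frequency is 181.3·√0.872 = 169.2996 Hz.
f_beat = |169.2996 − 181.3| = 12.00 Hz.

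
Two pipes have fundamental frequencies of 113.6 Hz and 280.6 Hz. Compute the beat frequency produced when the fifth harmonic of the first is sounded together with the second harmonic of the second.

Fifth harmonic of the first: 5·113.6 = 568.0 Hz.
Second harmonic of the second: 2·280.6 = 561.2 Hz.
f_beat = |568.0 − 561.2| = 6.8 Hz.

6.8 Hz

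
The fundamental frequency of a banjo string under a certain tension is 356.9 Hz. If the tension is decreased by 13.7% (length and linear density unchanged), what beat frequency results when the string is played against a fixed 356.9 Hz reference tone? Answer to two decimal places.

25.35 Hz

For a string, f ∝ √T, so the new frequency is 356.9·√0.863 = 331.5522 Hz.
f_beat = |331.5522 − 356.9| = 25.35 Hz.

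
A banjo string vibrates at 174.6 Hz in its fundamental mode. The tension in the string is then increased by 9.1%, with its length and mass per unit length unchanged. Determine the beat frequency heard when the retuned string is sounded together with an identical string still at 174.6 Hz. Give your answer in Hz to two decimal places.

For a string, f ∝ √T, so the new frequency is 174.6·√1.091 = 182.3714 Hz.
f_beat = |182.3714 − 174.6| = 7.77 Hz.

7.77 Hz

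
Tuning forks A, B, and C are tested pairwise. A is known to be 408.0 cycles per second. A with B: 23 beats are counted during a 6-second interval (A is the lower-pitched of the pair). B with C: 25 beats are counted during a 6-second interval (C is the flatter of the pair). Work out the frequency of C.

407.6667 Hz

A–B: Beat frequency = 23/6 = 3.8333 Hz.
B is above A, so f_B = 408.0 + 3.8333 = 411.8333 Hz.
B–C: Beat frequency = 25/6 = 4.1667 Hz.
C is below B, so f_C = 411.8333 − 4.1667 = 407.6667 Hz.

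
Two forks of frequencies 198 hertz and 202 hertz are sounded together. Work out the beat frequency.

f_beat = |f₁ − f₂|.
|198 − 202| = 4 Hz.

4 Hz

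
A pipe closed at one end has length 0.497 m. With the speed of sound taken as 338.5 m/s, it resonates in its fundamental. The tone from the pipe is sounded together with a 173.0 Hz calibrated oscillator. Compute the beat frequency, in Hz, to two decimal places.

Closed pipe (odd harmonics): f_n = n·v/(4L) = 1·338.5/(4·0.497) = 170.2716 Hz.
f_beat = |170.2716 − 173.0| = 2.73 Hz.

2.73 Hz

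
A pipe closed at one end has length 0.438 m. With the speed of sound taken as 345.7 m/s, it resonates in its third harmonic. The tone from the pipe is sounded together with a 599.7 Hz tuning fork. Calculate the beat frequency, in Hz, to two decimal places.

7.75 Hz

Closed pipe (odd harmonics): f_n = n·v/(4L) = 3·345.7/(4·0.438) = 591.9521 Hz.
f_beat = |591.9521 − 599.7| = 7.75 Hz.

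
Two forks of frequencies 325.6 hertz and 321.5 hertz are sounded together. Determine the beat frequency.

The beat frequency equals the magnitude of the frequency difference.
|325.6 − 321.5| = 4.1 Hz.

4.1 Hz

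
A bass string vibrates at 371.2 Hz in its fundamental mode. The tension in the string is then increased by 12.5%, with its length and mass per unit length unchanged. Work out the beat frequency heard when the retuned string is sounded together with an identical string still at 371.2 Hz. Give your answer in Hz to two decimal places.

22.52 Hz

For a string, f ∝ √T, so the new frequency is 371.2·√1.125 = 393.7171 Hz.
f_beat = |393.7171 − 371.2| = 22.52 Hz.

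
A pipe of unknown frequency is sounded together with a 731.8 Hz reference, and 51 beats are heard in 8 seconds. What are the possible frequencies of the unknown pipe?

725.425 Hz or 738.175 Hz

Beat frequency = 51/8 = 6.375 Hz.
|f − 731.8| = 6.375, so f = 731.8 ± 6.375.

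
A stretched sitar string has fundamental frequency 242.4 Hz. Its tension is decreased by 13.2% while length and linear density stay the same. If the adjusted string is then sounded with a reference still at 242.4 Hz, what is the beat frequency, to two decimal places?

For a string, f ∝ √T, so the new frequency is 242.4·√0.868 = 225.8356 Hz.
f_beat = |225.8356 − 242.4| = 16.56 Hz.

16.56 Hz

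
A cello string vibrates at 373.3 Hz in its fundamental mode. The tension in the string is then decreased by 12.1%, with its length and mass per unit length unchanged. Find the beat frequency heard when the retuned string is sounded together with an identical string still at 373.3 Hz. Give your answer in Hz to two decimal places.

For a string, f ∝ √T, so the new frequency is 373.3·√0.879 = 349.9874 Hz.
f_beat = |349.9874 − 373.3| = 23.31 Hz.

23.31 Hz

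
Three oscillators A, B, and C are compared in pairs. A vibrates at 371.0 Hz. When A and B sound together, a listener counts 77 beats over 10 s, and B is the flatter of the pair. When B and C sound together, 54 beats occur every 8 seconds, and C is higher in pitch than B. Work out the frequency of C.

A–B: Beat frequency = 77/10 = 7.7 Hz.
B is below A, so f_B = 371.0 − 7.7 = 363.3 Hz.
B–C: Beat frequency = 54/8 = 6.75 Hz.
C is above B, so f_C = 363.3 + 6.75 = 370.05 Hz.

370.05 Hz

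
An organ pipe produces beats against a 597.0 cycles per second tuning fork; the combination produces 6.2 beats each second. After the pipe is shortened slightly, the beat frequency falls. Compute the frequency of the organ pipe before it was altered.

|f − 597.0| = 6.2, so the organ pipe was at either 590.8 Hz or 603.2 Hz.
A shorter pipe has a higher fundamental; the adjustment raises the organ pipe's frequency.
The beat rate fell, so the adjustment moved the organ pipe toward 597.0 Hz — it must have started below the reference.

590.8 Hz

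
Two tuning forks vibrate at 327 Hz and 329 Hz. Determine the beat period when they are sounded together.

f_beat = |327 − 329| = 2 Hz.
Beat period T = 1 / f_beat = 1 / 2 s.

0.500 s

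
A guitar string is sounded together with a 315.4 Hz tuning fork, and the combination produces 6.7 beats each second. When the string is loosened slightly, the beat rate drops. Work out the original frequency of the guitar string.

322.1 Hz

|f − 315.4| = 6.7, so the guitar string was at either 308.7 Hz or 322.1 Hz.
Reducing tension lowers a string's frequency; the adjustment lowers the guitar string's frequency.
The beat rate fell, so the adjustment moved the guitar string toward 315.4 Hz — it must have started above the reference.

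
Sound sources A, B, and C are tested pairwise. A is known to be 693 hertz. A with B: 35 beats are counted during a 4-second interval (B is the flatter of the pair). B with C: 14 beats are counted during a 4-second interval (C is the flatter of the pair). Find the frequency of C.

A–B: Beat frequency = 35/4 = 8.75 Hz.
B is below A, so f_B = 693 − 8.75 = 684.25 Hz.
B–C: Beat frequency = 14/4 = 3.5 Hz.
C is below B, so f_C = 684.25 − 3.5 = 680.75 Hz.

680.75 Hz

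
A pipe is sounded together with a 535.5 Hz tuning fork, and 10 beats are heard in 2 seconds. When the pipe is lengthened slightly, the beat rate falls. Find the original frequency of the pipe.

540.5 Hz

Beat frequency = 10/2 = 5 Hz.
|f − 535.5| = 5, so the pipe was at either 530.5 Hz or 540.5 Hz.
A longer pipe has a lower fundamental; the adjustment lowers the pipe's frequency.
The beat rate fell, so the adjustment moved the pipe toward 535.5 Hz — it must have started above the reference.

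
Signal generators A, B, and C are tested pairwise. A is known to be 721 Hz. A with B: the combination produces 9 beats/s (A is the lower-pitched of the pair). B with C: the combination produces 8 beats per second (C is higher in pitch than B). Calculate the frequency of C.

B is above A, so f_B = 721 + 9 = 730 Hz.
C is above B, so f_C = 730 + 8 = 738 Hz.

738 Hz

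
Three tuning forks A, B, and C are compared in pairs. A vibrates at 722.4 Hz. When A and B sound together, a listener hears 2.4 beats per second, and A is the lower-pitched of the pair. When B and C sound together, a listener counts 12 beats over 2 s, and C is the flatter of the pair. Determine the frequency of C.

718.8 Hz

B is above A, so f_B = 722.4 + 2.4 = 724.8 Hz.
B–C: Beat frequency = 12/2 = 6 Hz.
C is below B, so f_C = 724.8 − 6 = 718.8 Hz.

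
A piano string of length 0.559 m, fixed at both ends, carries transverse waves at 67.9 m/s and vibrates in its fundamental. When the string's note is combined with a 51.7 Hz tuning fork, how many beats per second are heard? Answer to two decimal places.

9.03 Hz

For a string fixed at both ends, f_n = n·v/(2L) = 1·67.9/(2·0.559) = 60.7335 Hz.
f_beat = |60.7335 − 51.7| = 9.03 Hz.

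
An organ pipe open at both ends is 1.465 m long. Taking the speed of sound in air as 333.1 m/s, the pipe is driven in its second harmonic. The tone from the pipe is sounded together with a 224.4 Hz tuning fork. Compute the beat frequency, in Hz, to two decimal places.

Open pipe: f_n = n·v/(2L) = 2·333.1/(2·1.465) = 227.3720 Hz.
f_beat = |227.3720 − 224.4| = 2.97 Hz.

2.97 Hz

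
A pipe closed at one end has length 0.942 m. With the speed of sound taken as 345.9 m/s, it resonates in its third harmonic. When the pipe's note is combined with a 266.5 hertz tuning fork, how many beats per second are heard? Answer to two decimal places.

Closed pipe (odd harmonics): f_n = n·v/(4L) = 3·345.9/(4·0.942) = 275.3981 Hz.
f_beat = |275.3981 − 266.5| = 8.90 Hz.

8.90 Hz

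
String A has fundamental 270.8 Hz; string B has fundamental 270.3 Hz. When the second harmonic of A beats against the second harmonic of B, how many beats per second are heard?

Second harmonic of the first: 2·270.8 = 541.6 Hz.
Second harmonic of the second: 2·270.3 = 540.6 Hz.
f_beat = |541.6 − 540.6| = 1.0 Hz.

1.0 Hz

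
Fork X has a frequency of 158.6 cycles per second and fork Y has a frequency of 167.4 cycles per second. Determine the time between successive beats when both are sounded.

0.114 s

f_beat = |158.6 − 167.4| = 8.8 Hz.
Beat period T = 1 / f_beat = 1 / 8.8 s.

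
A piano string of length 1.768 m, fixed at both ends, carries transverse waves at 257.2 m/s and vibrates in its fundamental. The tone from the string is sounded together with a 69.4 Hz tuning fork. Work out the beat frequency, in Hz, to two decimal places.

3.34 Hz

For a string fixed at both ends, f_n = n·v/(2L) = 1·257.2/(2·1.768) = 72.7376 Hz.
f_beat = |72.7376 − 69.4| = 3.34 Hz.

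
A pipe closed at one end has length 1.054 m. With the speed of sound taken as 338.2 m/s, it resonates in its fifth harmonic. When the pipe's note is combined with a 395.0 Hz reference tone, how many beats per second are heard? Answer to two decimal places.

6.09 Hz

Closed pipe (odd harmonics): f_n = n·v/(4L) = 5·338.2/(4·1.054) = 401.0911 Hz.
f_beat = |401.0911 − 395.0| = 6.09 Hz.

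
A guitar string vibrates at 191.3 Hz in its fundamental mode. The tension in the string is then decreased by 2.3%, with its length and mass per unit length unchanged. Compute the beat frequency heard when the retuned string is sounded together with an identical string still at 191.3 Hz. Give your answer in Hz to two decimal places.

2.21 Hz

For a string, f ∝ √T, so the new frequency is 191.3·√0.977 = 189.0873 Hz.
f_beat = |189.0873 − 191.3| = 2.21 Hz.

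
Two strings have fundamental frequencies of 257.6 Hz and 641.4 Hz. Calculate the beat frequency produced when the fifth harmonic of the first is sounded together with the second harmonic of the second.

Fifth harmonic of the first: 5·257.6 = 1288.0 Hz.
Second harmonic of the second: 2·641.4 = 1282.8 Hz.
f_beat = |1288.0 − 1282.8| = 5.2 Hz.

5.2 Hz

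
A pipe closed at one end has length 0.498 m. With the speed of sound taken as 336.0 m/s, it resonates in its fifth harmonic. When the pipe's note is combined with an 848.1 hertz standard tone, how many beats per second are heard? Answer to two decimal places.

4.73 Hz

Closed pipe (odd harmonics): f_n = n·v/(4L) = 5·336.0/(4·0.498) = 843.3735 Hz.
f_beat = |843.3735 − 848.1| = 4.73 Hz.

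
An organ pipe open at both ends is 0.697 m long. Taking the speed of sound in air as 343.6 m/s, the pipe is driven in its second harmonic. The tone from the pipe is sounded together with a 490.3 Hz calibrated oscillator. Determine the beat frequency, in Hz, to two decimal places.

2.67 Hz

Open pipe: f_n = n·v/(2L) = 2·343.6/(2·0.697) = 492.9699 Hz.
f_beat = |492.9699 − 490.3| = 2.67 Hz.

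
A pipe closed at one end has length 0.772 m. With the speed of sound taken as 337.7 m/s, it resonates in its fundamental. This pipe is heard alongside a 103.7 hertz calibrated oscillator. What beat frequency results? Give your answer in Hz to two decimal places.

Closed pipe (odd harmonics): f_n = n·v/(4L) = 1·337.7/(4·0.772) = 109.3588 Hz.
f_beat = |109.3588 − 103.7| = 5.66 Hz.

5.66 Hz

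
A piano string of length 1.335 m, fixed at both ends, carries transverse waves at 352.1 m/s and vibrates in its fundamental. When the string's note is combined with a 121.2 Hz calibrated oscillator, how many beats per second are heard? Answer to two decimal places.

10.67 Hz

For a string fixed at both ends, f_n = n·v/(2L) = 1·352.1/(2·1.335) = 131.8727 Hz.
f_beat = |131.8727 − 121.2| = 10.67 Hz.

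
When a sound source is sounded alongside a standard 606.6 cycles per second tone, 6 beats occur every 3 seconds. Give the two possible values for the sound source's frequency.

Beat frequency = 6/3 = 2 Hz.
|f − 606.6| = 2, so f = 606.6 ± 2.

604.6 Hz or 608.6 Hz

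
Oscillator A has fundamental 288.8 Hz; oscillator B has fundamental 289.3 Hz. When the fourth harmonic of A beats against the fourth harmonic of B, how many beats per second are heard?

Fourth harmonic of the first: 4·288.8 = 1155.2 Hz.
Fourth harmonic of the second: 4·289.3 = 1157.2 Hz.
f_beat = |1155.2 − 1157.2| = 2.0 Hz.

2.0 Hz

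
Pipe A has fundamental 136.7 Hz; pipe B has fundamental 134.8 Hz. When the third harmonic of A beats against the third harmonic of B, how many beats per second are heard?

5.7 Hz

Third harmonic of the first: 3·136.7 = 410.1 Hz.
Third harmonic of the second: 3·134.8 = 404.4 Hz.
f_beat = |410.1 − 404.4| = 5.7 Hz.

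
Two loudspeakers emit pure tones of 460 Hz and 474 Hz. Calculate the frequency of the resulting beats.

14 Hz

f_beat = |f₁ − f₂|.
|460 − 474| = 14 Hz.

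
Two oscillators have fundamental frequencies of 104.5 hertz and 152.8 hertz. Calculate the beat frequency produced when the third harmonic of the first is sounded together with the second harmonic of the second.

Third harmonic of the first: 3·104.5 = 313.5 Hz.
Second harmonic of the second: 2·152.8 = 305.6 Hz.
f_beat = |313.5 − 305.6| = 7.9 Hz.

7.9 Hz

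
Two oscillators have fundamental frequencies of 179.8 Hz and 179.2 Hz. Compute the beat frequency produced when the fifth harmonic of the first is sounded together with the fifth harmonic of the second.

3.0 Hz

Fifth harmonic of the first: 5·179.8 = 899.0 Hz.
Fifth harmonic of the second: 5·179.2 = 896.0 Hz.
f_beat = |899.0 − 896.0| = 3.0 Hz.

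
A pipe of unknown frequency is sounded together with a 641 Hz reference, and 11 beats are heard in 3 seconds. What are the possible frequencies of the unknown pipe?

Beat frequency = 11/3 = 3.6667 Hz.
|f − 641| = 3.6667, so f = 641 ± 3.6667.

637.3333 Hz or 644.6667 Hz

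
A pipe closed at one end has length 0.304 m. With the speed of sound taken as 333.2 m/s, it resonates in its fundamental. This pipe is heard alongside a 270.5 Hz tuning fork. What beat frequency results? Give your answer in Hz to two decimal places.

Closed pipe (odd harmonics): f_n = n·v/(4L) = 1·333.2/(4·0.304) = 274.0132 Hz.
f_beat = |274.0132 − 270.5| = 3.51 Hz.

3.51 Hz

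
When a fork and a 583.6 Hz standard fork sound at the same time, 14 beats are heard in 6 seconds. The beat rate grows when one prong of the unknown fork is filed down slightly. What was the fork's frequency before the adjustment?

Beat frequency = 14/6 = 2.3333 Hz.
|f − 583.6| = 2.3333, so the fork was at either 581.2667 Hz or 585.9333 Hz.
Filing a prong removes mass and raises the fork's frequency; the adjustment raises the fork's frequency.
The beat rate rose, so the adjustment moved the fork further from 583.6 Hz — it was already above the reference.

585.9333 Hz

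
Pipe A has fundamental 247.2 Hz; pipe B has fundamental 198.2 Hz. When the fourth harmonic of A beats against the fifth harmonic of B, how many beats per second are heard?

2.2 Hz

Fourth harmonic of the first: 4·247.2 = 988.8 Hz.
Fifth harmonic of the second: 5·198.2 = 991.0 Hz.
f_beat = |988.8 − 991.0| = 2.2 Hz.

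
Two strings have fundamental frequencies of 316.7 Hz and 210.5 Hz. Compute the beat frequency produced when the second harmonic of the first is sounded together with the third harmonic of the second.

1.9 Hz

Second harmonic of the first: 2·316.7 = 633.4 Hz.
Third harmonic of the second: 3·210.5 = 631.5 Hz.
f_beat = |633.4 − 631.5| = 1.9 Hz.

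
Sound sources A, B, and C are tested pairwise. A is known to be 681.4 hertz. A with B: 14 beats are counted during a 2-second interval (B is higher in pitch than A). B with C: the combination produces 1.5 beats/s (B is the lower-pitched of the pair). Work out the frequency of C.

689.9 Hz

A–B: Beat frequency = 14/2 = 7 Hz.
B is above A, so f_B = 681.4 + 7 = 688.4 Hz.
C is above B, so f_C = 688.4 + 1.5 = 689.9 Hz.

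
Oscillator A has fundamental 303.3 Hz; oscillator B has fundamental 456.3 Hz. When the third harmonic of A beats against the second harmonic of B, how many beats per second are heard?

2.7 Hz

Third harmonic of the first: 3·303.3 = 909.9 Hz.
Second harmonic of the second: 2·456.3 = 912.6 Hz.
f_beat = |909.9 − 912.6| = 2.7 Hz.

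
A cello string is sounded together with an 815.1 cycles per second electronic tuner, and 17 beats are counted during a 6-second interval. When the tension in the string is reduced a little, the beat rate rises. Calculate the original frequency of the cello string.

Beat frequency = 17/6 = 2.8333 Hz.
|f − 815.1| = 2.8333, so the cello string was at either 812.2667 Hz or 817.9333 Hz.
Lower tension means lower frequency; the adjustment lowers the cello string's frequency.
The beat rate rose, so the adjustment moved the cello string further from 815.1 Hz — it was already below the reference.

812.2667 Hz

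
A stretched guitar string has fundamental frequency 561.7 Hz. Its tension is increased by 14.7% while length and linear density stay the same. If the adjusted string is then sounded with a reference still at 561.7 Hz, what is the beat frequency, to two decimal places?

For a string, f ∝ √T, so the new frequency is 561.7·√1.147 = 601.5699 Hz.
f_beat = |601.5699 − 561.7| = 39.87 Hz.

39.87 Hz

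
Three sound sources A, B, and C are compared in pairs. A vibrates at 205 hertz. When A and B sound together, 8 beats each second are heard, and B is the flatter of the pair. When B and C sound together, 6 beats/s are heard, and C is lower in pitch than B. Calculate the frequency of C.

191 Hz

B is below A, so f_B = 205 − 8 = 197 Hz.
C is below B, so f_C = 197 − 6 = 191 Hz.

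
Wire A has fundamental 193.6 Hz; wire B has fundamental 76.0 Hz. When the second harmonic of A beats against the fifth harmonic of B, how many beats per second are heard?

Second harmonic of the first: 2·193.6 = 387.2 Hz.
Fifth harmonic of the second: 5·76.0 = 380.0 Hz.
f_beat = |387.2 − 380.0| = 7.2 Hz.

7.2 Hz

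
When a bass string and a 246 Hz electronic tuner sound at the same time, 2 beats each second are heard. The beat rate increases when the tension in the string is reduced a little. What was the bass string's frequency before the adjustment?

244 Hz

|f − 246| = 2, so the bass string was at either 244 Hz or 248 Hz.
Lower tension means lower frequency; the adjustment lowers the bass string's frequency.
The beat rate rose, so the adjustment moved the bass string further from 246 Hz — it was already below the reference.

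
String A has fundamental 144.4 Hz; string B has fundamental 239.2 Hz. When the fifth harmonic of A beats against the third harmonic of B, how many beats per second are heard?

4.4 Hz

Fifth harmonic of the first: 5·144.4 = 722.0 Hz.
Third harmonic of the second: 3·239.2 = 717.6 Hz.
f_beat = |722.0 − 717.6| = 4.4 Hz.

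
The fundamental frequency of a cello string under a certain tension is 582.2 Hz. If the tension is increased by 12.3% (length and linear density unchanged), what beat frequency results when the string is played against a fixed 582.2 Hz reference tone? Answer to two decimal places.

34.77 Hz

For a string, f ∝ √T, so the new frequency is 582.2·√1.123 = 616.9672 Hz.
f_beat = |616.9672 − 582.2| = 34.77 Hz.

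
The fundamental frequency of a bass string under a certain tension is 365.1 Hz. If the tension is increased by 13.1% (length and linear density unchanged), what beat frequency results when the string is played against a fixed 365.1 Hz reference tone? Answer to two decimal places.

23.18 Hz

For a string, f ∝ √T, so the new frequency is 365.1·√1.131 = 388.2783 Hz.
f_beat = |388.2783 − 365.1| = 23.18 Hz.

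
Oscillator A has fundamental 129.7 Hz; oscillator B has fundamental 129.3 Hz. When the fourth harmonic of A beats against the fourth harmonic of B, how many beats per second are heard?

1.6 Hz

Fourth harmonic of the first: 4·129.7 = 518.8 Hz.
Fourth harmonic of the second: 4·129.3 = 517.2 Hz.
f_beat = |518.8 − 517.2| = 1.6 Hz.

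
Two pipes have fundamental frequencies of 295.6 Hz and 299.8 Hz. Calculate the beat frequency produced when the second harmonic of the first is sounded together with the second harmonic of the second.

8.4 Hz

Second harmonic of the first: 2·295.6 = 591.2 Hz.
Second harmonic of the second: 2·299.8 = 599.6 Hz.
f_beat = |591.2 − 599.6| = 8.4 Hz.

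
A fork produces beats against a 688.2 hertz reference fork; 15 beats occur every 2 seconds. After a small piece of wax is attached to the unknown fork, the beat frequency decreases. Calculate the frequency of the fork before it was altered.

695.7 Hz

Beat frequency = 15/2 = 7.5 Hz.
|f − 688.2| = 7.5, so the fork was at either 680.7 Hz or 695.7 Hz.
Loading a fork with wax lowers its frequency; the adjustment lowers the fork's frequency.
The beat rate fell, so the adjustment moved the fork toward 688.2 Hz — it must have started above the reference.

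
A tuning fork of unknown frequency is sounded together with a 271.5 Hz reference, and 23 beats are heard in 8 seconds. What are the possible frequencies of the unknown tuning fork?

Beat frequency = 23/8 = 2.875 Hz.
|f − 271.5| = 2.875, so f = 271.5 ± 2.875.

268.625 Hz or 274.375 Hz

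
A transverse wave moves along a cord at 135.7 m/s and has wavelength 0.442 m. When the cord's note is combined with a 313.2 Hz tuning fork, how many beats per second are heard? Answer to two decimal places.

6.19 Hz

Source frequency f = v/λ = 135.7/0.442 = 307.0136 Hz.
f_beat = |307.0136 − 313.2| = 6.19 Hz.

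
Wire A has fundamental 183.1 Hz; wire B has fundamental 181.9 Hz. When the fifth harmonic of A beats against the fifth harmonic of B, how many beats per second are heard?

6.0 Hz

Fifth harmonic of the first: 5·183.1 = 915.5 Hz.
Fifth harmonic of the second: 5·181.9 = 909.5 Hz.
f_beat = |915.5 − 909.5| = 6.0 Hz.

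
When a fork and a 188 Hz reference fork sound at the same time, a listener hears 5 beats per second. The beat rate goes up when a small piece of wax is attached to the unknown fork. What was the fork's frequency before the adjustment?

183 Hz

|f − 188| = 5, so the fork was at either 183 Hz or 193 Hz.
Loading a fork with wax lowers its frequency; the adjustment lowers the fork's frequency.
The beat rate rose, so the adjustment moved the fork further from 188 Hz — it was already below the reference.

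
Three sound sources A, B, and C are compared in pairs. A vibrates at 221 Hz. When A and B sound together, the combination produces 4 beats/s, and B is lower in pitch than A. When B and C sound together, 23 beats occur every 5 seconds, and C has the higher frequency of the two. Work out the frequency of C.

221.6 Hz

B is below A, so f_B = 221 − 4 = 217 Hz.
B–C: Beat frequency = 23/5 = 4.6 Hz.
C is above B, so f_C = 217 + 4.6 = 221.6 Hz.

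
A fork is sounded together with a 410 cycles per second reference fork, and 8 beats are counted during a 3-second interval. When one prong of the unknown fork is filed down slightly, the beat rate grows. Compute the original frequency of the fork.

Beat frequency = 8/3 = 2.6667 Hz.
|f − 410| = 2.6667, so the fork was at either 407.3333 Hz or 412.6667 Hz.
Filing a prong removes mass and raises the fork's frequency; the adjustment raises the fork's frequency.
The beat rate rose, so the adjustment moved the fork further from 410 Hz — it was already above the reference.

412.6667 Hz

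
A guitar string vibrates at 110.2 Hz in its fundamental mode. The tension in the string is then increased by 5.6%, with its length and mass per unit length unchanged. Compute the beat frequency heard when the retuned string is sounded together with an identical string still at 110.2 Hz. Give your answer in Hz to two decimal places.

For a string, f ∝ √T, so the new frequency is 110.2·√1.056 = 113.2436 Hz.
f_beat = |113.2436 − 110.2| = 3.04 Hz.

3.04 Hz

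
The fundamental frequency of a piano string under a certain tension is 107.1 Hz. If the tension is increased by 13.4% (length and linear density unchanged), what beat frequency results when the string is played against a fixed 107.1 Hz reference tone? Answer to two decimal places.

For a string, f ∝ √T, so the new frequency is 107.1·√1.134 = 114.0502 Hz.
f_beat = |114.0502 − 107.1| = 6.95 Hz.

6.95 Hz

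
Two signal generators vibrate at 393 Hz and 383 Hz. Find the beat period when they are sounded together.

0.100 s

f_beat = |393 − 383| = 10 Hz.
Beat period T = 1 / f_beat = 1 / 10 s.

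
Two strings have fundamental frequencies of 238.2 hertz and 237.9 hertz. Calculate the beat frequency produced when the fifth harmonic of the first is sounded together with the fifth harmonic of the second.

Fifth harmonic of the first: 5·238.2 = 1191.0 Hz.
Fifth harmonic of the second: 5·237.9 = 1189.5 Hz.
f_beat = |1191.0 − 1189.5| = 1.5 Hz.

1.5 Hz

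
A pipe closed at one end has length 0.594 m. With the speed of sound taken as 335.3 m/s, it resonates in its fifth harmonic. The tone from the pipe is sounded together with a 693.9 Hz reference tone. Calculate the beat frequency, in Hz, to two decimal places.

11.70 Hz

Closed pipe (odd harmonics): f_n = n·v/(4L) = 5·335.3/(4·0.594) = 705.5976 Hz.
f_beat = |705.5976 − 693.9| = 11.70 Hz.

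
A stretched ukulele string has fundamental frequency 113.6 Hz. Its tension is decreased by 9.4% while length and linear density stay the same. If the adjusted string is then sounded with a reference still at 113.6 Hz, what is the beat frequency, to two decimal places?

For a string, f ∝ √T, so the new frequency is 113.6·√0.906 = 108.1291 Hz.
f_beat = |108.1291 − 113.6| = 5.47 Hz.

5.47 Hz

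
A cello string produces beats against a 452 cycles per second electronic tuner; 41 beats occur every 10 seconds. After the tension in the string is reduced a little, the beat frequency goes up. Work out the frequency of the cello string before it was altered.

Beat frequency = 41/10 = 4.1 Hz.
|f − 452| = 4.1, so the cello string was at either 447.9 Hz or 456.1 Hz.
Lower tension means lower frequency; the adjustment lowers the cello string's frequency.
The beat rate rose, so the adjustment moved the cello string further from 452 Hz — it was already below the reference.

447.9 Hz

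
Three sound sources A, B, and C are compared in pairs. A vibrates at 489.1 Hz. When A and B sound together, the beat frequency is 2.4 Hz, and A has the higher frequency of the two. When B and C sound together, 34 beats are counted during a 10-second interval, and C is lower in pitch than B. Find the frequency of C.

B is below A, so f_B = 489.1 − 2.4 = 486.7 Hz.
B–C: Beat frequency = 34/10 = 3.4 Hz.
C is below B, so f_C = 486.7 − 3.4 = 483.3 Hz.

483.3 Hz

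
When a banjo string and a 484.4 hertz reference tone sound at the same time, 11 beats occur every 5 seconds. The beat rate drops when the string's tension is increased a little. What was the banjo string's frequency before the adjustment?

Beat frequency = 11/5 = 2.2 Hz.
|f − 484.4| = 2.2, so the banjo string was at either 482.2 Hz or 486.6 Hz.
Higher tension means higher frequency; the adjustment raises the banjo string's frequency.
The beat rate fell, so the adjustment moved the banjo string toward 484.4 Hz — it must have started below the reference.

482.2 Hz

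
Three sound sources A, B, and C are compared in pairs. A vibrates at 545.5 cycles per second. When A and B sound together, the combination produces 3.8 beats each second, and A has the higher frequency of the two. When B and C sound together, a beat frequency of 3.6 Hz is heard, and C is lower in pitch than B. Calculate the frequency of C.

B is below A, so f_B = 545.5 − 3.8 = 541.7 Hz.
C is below B, so f_C = 541.7 − 3.6 = 538.1 Hz.

538.1 Hz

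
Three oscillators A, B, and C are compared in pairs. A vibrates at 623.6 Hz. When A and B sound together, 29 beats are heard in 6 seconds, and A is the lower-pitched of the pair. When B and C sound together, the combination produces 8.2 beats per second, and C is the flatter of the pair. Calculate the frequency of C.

620.2333 Hz

A–B: Beat frequency = 29/6 = 4.8333 Hz.
B is above A, so f_B = 623.6 + 4.8333 = 628.4333 Hz.
C is below B, so f_C = 628.4333 − 8.2 = 620.2333 Hz.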